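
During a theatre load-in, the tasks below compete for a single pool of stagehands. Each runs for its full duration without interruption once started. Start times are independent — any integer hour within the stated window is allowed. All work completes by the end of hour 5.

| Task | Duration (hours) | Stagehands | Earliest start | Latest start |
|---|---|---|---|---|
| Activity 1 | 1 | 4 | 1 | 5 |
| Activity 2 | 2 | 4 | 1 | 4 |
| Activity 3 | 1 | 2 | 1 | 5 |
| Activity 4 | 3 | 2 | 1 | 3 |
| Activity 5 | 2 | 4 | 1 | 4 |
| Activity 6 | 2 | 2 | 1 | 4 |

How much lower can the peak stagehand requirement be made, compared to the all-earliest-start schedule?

10

Early-start peak: h1:18  h2:12  h3:2  h4:0  h5:0 ⇒ 18.
Leveled (Activity 1@1, Activity 2@1, Activity 3@2, Activity 4@2, Activity 5@3, Activity 6@3): h1:8  h2:8  h3:8  h4:8  h5:0 ⇒ 8.
Reduction 18 − 8 = 10.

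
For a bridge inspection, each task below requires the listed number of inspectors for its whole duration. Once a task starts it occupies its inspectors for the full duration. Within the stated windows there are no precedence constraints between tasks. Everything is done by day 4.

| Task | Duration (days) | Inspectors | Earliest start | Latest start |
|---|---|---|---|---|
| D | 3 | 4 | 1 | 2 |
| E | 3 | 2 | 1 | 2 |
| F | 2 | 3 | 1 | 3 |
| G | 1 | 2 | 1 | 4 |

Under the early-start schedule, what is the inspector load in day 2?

9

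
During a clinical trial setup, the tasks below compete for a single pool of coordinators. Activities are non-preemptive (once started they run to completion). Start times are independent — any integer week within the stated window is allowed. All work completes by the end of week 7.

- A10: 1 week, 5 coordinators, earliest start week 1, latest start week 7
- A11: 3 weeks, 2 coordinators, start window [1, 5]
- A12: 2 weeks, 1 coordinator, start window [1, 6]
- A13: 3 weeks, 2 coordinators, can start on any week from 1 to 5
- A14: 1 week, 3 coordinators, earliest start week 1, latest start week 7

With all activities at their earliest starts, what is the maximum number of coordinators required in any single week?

13

Early-start schedule: A10@1, A11@1, A12@1, A13@1, A14@1.
Load per week: week 1: 13, week 2: 5, week 3: 4, week 4: 0, week 5: 0, week 6: 0, week 7: 0.
Peak is 13.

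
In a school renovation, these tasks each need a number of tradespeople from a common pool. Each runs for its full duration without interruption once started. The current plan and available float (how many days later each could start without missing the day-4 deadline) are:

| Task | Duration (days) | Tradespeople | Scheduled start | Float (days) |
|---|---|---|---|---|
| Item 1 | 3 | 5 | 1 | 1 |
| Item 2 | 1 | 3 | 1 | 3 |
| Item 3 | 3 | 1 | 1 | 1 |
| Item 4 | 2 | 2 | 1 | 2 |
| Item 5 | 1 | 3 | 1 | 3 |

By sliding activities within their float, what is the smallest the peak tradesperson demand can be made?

8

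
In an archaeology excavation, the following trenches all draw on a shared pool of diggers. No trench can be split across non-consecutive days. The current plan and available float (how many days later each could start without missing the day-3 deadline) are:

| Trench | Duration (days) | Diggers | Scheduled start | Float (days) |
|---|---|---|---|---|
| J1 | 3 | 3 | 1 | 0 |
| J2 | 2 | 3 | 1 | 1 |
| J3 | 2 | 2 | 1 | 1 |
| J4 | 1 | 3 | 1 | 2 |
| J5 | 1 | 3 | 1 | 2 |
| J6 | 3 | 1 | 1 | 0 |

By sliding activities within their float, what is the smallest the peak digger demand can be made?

Early-start (J1@1, J2@1, J3@1, J4@1, J5@1, J6@1) gives peak 15: d1:15  d2:9  d3:4.
Shift J4→3, J5→3.
Schedule J1@1, J2@1, J3@1, J4@3, J5@3, J6@1: d1:9  d2:9  d3:10 — peak 10.
Total digger-days = 28 over 3 days ⇒ peak ≥ ⌈28/3⌉ = 10, so 10 is optimal.

10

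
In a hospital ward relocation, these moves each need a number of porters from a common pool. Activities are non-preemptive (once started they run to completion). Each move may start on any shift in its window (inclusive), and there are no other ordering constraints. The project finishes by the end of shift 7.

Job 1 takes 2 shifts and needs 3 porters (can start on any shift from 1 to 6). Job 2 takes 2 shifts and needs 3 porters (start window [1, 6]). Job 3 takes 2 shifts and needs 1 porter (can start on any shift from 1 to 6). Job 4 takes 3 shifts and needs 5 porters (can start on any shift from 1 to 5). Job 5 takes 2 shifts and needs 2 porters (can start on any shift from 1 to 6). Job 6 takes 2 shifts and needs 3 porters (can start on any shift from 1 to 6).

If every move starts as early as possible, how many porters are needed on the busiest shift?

17

Early-start schedule: Job 1@1, Job 2@1, Job 3@1, Job 4@1, Job 5@1, Job 6@1.
Load per shift: shift 1: 17, shift 2: 17, shift 3: 5, shift 4: 0, shift 5: 0, shift 6: 0, shift 7: 0.
Peak is 17.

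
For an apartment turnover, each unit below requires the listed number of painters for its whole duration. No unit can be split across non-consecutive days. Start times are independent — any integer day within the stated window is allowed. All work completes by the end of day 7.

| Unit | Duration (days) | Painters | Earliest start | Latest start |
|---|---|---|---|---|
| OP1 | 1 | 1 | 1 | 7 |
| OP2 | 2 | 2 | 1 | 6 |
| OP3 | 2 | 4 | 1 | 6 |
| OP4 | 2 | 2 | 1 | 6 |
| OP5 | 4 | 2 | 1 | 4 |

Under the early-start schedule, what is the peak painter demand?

11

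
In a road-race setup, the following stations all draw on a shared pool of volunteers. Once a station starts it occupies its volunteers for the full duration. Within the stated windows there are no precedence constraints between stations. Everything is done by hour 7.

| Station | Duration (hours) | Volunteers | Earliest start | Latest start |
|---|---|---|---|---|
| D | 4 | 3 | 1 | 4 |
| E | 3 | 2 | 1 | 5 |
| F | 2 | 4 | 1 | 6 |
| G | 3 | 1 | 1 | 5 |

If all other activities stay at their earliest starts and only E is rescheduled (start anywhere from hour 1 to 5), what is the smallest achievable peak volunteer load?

8

E@1: h1:10  h2:10  h3:6  h4:3  h5:0  h6:0  h7:0 → peak 10
E@2: h1:8  h2:10  h3:6  h4:5  h5:0  h6:0  h7:0 → peak 10
E@3: h1:8  h2:8  h3:6  h4:5  h5:2  h6:0  h7:0 → peak 8
E@4: h1:8  h2:8  h3:4  h4:5  h5:2  h6:2  h7:0 → peak 8
E@5: h1:8  h2:8  h3:4  h4:3  h5:2  h6:2  h7:2 → peak 8
Best is E@3, peak 8.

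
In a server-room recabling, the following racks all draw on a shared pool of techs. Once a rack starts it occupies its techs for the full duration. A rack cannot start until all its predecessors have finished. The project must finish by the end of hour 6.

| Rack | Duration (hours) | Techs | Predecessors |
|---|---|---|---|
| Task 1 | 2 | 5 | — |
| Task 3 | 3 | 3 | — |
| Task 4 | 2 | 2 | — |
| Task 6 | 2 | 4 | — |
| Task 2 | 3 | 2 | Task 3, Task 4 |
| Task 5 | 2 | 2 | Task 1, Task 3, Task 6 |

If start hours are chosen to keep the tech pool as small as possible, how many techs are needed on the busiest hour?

Early-start (Task 1@1, Task 3@1, Task 4@1, Task 6@1, Task 2@4, Task 5@4) gives peak 14: h1:14  h2:14  h3:3  h4:4  h5:4  h6:2.
Shift Task 1→3, Task 5→5.
Schedule Task 1@3, Task 3@1, Task 4@1, Task 6@1, Task 2@4, Task 5@5: h1:9  h2:9  h3:8  h4:7  h5:4  h6:4 — peak 9.

9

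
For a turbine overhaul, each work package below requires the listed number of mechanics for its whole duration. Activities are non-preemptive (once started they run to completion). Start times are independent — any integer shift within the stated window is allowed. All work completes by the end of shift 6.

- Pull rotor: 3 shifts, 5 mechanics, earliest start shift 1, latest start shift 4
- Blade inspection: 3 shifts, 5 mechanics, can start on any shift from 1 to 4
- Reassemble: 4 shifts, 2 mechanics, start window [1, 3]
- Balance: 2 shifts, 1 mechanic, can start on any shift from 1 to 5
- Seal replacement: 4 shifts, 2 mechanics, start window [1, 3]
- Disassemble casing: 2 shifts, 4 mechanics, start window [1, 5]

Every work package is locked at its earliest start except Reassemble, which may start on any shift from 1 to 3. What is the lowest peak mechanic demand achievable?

Reassemble@1: s1:19  s2:19  s3:14  s4:4  s5:0  s6:0 → peak 19
Reassemble@2: s1:17  s2:19  s3:14  s4:4  s5:2  s6:0 → peak 19
Reassemble@3: s1:17  s2:17  s3:14  s4:4  s5:2  s6:2 → peak 17
Best is Reassemble@3, peak 17.

17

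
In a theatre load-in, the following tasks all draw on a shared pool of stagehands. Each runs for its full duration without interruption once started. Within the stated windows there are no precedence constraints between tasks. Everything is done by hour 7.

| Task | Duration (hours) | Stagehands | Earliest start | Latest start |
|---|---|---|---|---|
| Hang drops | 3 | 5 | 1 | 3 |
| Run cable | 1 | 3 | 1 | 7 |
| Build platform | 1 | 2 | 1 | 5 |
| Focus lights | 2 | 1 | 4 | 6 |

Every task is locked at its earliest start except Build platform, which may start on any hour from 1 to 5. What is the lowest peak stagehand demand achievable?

8

Build platform@1: h1:10  h2:5  h3:5  h4:1  h5:1  h6:0  h7:0 → peak 10
Build platform@2: h1:8  h2:7  h3:5  h4:1  h5:1  h6:0  h7:0 → peak 8
Build platform@3: h1:8  h2:5  h3:7  h4:1  h5:1  h6:0  h7:0 → peak 8
Build platform@4: h1:8  h2:5  h3:5  h4:3  h5:1  h6:0  h7:0 → peak 8
Build platform@5: h1:8  h2:5  h3:5  h4:1  h5:3  h6:0  h7:0 → peak 8
Best is Build platform@2, peak 8.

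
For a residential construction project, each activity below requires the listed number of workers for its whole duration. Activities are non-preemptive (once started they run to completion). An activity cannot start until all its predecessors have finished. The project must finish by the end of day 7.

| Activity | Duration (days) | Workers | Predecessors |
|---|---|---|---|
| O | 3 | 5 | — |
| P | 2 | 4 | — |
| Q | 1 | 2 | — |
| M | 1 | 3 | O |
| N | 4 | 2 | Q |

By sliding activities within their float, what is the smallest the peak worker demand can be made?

Early-start (O@1, P@1, Q@1, M@4, N@2) gives peak 11: d1:11  d2:11  d3:7  d4:5  d5:2  d6:0  d7:0.
Shift P→4, M→6.
Schedule O@1, P@4, Q@1, M@6, N@2: d1:7  d2:7  d3:7  d4:6  d5:6  d6:3  d7:0 — peak 7.

7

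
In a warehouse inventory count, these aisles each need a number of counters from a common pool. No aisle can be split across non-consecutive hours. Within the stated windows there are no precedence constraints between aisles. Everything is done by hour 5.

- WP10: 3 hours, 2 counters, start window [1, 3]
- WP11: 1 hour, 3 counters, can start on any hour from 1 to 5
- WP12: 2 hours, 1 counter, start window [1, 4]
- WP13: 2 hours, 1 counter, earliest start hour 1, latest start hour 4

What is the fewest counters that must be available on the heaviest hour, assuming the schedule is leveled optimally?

Early-start (WP10@1, WP11@1, WP12@1, WP13@1) gives peak 7: h1:7  h2:4  h3:2  h4:0  h5:0.
Shift WP11→5, WP13→3.
Schedule WP10@1, WP11@5, WP12@1, WP13@3: h1:3  h2:3  h3:3  h4:1  h5:3 — peak 3.
Total counter-hours = 13 over 5 hours ⇒ peak ≥ ⌈13/5⌉ = 3, so 3 is optimal.

3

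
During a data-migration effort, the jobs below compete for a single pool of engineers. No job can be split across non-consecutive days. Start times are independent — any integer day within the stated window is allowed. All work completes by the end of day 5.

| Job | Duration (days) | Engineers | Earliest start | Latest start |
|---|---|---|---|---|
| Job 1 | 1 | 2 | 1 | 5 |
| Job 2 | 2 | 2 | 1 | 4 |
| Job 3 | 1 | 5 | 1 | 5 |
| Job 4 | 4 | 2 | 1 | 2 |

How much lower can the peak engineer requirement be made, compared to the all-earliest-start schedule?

6

Early-start peak: d1:11  d2:4  d3:2  d4:2  d5:0 ⇒ 11.
Leveled (Job 1@1, Job 2@2, Job 3@5, Job 4@1): d1:4  d2:4  d3:4  d4:2  d5:5 ⇒ 5.
Reduction 11 − 5 = 6.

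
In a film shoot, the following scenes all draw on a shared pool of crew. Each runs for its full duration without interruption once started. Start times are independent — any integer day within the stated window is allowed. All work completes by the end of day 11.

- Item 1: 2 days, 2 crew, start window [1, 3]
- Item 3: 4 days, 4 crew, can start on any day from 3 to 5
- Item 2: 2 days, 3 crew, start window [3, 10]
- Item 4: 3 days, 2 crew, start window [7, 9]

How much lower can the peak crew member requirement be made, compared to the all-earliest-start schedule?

Early-start peak: d1:2  d2:2  d3:7  d4:7  d5:4  d6:4  d7:2  d8:2  d9:2  d10:0  d11:0 ⇒ 7.
Leveled (Item 1@1, Item 3@3, Item 2@7, Item 4@9): d1:2  d2:2  d3:4  d4:4  d5:4  d6:4  d7:3  d8:3  d9:2  d10:2  d11:2 ⇒ 4.
Reduction 7 − 4 = 3.

3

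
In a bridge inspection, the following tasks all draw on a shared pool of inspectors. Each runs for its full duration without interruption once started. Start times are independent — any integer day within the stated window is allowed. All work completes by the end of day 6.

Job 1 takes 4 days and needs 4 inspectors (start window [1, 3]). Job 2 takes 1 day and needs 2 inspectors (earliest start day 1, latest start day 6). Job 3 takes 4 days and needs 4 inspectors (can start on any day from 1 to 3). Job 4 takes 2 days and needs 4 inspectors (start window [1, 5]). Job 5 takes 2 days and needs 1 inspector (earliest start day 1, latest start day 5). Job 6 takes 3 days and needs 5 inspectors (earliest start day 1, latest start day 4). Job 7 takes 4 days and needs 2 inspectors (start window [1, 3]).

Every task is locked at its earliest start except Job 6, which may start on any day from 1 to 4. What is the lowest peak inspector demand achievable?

Job 6@1: d1:22  d2:20  d3:15  d4:10  d5:0  d6:0 → peak 22
Job 6@2: d1:17  d2:20  d3:15  d4:15  d5:0  d6:0 → peak 20
Job 6@3: d1:17  d2:15  d3:15  d4:15  d5:5  d6:0 → peak 17
Job 6@4: d1:17  d2:15  d3:10  d4:15  d5:5  d6:5 → peak 17
Best is Job 6@3, peak 17.

17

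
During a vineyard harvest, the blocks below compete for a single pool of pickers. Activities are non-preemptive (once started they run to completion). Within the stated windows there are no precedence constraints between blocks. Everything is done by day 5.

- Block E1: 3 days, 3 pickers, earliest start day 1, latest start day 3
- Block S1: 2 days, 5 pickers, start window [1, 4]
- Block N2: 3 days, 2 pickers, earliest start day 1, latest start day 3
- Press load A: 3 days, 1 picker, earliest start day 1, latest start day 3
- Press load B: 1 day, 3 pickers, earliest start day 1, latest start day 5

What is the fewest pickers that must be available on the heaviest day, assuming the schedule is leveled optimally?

7

Early-start (Block E1@1, Block S1@1, Block N2@1, Press load A@1, Press load B@1) gives peak 14: d1:14  d2:11  d3:6  d4:0  d5:0.
Shift Block S1→4, Block N2→2.
Schedule Block E1@1, Block S1@4, Block N2@2, Press load A@1, Press load B@1: d1:7  d2:6  d3:6  d4:7  d5:5 — peak 7.
Total picker-days = 31 over 5 days ⇒ peak ≥ ⌈31/5⌉ = 7, so 7 is optimal.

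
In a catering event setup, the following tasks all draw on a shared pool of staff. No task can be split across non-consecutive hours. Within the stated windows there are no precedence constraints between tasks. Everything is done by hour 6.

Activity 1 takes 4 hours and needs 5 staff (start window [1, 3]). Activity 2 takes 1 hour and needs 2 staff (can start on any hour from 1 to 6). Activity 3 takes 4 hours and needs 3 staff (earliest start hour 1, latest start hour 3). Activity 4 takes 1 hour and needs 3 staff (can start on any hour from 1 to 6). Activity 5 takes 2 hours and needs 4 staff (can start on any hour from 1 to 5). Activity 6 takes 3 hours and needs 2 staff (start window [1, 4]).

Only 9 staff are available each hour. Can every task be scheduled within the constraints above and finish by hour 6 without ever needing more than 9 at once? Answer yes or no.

no

The minimum achievable peak is 10; 9 < 10, so no feasible schedule stays within the cap.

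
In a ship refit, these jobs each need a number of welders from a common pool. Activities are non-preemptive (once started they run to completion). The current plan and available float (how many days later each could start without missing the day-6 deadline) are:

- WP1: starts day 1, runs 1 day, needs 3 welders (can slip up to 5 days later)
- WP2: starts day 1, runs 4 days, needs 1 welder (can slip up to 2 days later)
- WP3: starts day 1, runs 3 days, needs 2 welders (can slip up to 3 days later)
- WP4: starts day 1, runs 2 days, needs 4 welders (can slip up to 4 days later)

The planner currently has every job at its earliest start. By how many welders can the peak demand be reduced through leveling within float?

6

Early-start peak: d1:10  d2:7  d3:3  d4:1  d5:0  d6:0 ⇒ 10.
Leveled (WP1@1, WP2@1, WP3@2, WP4@5): d1:4  d2:3  d3:3  d4:3  d5:4  d6:4 ⇒ 4.
Reduction 10 − 4 = 6.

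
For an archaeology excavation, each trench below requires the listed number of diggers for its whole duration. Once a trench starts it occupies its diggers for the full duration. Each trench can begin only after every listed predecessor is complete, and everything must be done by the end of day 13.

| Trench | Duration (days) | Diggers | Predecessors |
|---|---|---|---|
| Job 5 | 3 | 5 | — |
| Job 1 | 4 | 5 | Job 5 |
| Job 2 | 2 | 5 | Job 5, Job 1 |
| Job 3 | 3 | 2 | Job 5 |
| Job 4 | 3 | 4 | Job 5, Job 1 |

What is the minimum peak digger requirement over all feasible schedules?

6

Early-start (Job 5@1, Job 1@4, Job 2@8, Job 3@4, Job 4@8) gives peak 9: d1:5  d2:5  d3:5  d4:7  d5:7  d6:7  d7:5  d8:9  d9:9  d10:4  d11:0  d12:0  d13:0.
Shift Job 3→10, Job 4→10.
Schedule Job 5@1, Job 1@4, Job 2@8, Job 3@10, Job 4@10: d1:5  d2:5  d3:5  d4:5  d5:5  d6:5  d7:5  d8:5  d9:5  d10:6  d11:6  d12:6  d13:0 — peak 6.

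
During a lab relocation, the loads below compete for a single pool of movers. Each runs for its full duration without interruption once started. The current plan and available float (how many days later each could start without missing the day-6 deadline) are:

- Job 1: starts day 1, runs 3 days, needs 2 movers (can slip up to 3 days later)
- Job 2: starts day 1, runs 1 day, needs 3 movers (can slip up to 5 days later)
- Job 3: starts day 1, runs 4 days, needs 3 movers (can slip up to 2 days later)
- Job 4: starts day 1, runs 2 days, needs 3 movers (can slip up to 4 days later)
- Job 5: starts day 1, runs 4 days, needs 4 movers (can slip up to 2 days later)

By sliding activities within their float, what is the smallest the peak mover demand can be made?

9

Early-start (Job 1@1, Job 2@1, Job 3@1, Job 4@1, Job 5@1) gives peak 15: d1:15  d2:12  d3:9  d4:7  d5:0  d6:0.
Shift Job 4→5, Job 5→2.
Schedule Job 1@1, Job 2@1, Job 3@1, Job 4@5, Job 5@2: d1:8  d2:9  d3:9  d4:7  d5:7  d6:3 — peak 9.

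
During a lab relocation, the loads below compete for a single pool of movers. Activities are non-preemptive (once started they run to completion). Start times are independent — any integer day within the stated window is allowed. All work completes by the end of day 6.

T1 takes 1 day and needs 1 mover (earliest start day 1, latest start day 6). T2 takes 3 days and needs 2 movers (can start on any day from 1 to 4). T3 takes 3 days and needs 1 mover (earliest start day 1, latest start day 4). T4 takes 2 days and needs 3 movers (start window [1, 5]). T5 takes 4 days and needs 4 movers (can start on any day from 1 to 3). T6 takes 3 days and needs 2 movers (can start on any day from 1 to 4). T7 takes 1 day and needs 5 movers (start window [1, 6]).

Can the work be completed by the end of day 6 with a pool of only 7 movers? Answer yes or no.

Total mover-days = 43; over 6 days the average is 43/6 > 7, so some day must exceed 7.

no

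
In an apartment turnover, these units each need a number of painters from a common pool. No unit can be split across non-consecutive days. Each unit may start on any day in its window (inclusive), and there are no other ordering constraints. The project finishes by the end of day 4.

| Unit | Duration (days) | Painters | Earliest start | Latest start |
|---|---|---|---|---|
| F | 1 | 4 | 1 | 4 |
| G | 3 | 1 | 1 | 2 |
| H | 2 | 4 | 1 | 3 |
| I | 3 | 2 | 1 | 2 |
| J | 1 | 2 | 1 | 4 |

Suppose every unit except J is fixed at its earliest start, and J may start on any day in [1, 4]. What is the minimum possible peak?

11

J@1: d1:13  d2:7  d3:3  d4:0 → peak 13
J@2: d1:11  d2:9  d3:3  d4:0 → peak 11
J@3: d1:11  d2:7  d3:5  d4:0 → peak 11
J@4: d1:11  d2:7  d3:3  d4:2 → peak 11
Best is J@2, peak 11.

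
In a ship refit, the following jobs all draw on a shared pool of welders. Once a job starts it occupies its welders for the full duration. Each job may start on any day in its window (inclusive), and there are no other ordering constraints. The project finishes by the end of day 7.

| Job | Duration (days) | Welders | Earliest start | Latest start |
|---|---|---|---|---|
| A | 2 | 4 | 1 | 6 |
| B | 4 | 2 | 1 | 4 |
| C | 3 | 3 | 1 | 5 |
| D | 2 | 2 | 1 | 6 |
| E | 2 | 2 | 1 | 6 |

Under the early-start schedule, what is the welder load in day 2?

At early start, day 2 has: A, B, C, D, E.
Demand: 4 + 2 + 3 + 2 + 2 = 13.

13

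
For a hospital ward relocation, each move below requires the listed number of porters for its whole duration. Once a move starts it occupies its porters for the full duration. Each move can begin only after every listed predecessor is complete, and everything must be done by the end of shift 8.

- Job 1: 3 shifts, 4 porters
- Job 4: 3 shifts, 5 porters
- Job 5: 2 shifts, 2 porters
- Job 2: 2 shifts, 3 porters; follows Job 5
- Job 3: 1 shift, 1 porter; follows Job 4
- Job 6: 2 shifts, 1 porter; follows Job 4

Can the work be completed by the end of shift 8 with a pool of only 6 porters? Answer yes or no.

yes

Schedule Job 1@1, Job 4@4, Job 5@1, Job 2@7, Job 3@7, Job 6@7: s1:6  s2:6  s3:4  s4:5  s5:5  s6:5  s7:5  s8:4 — peak 6 ≤ 6.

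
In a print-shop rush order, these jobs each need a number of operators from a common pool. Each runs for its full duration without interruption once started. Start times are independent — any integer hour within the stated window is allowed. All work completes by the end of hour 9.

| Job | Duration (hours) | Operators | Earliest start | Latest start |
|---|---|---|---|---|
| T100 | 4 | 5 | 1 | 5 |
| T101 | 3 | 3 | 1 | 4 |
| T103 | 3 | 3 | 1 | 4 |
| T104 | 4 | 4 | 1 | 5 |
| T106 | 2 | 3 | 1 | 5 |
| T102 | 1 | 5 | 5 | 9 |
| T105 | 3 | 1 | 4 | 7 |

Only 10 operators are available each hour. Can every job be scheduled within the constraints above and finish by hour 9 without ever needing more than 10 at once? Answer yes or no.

Schedule T100@1, T101@1, T103@4, T104@5, T106@5, T102@7, T105@7: h1:8  h2:8  h3:8  h4:8  h5:10  h6:10  h7:10  h8:5  h9:1 — peak 10 ≤ 10.

yes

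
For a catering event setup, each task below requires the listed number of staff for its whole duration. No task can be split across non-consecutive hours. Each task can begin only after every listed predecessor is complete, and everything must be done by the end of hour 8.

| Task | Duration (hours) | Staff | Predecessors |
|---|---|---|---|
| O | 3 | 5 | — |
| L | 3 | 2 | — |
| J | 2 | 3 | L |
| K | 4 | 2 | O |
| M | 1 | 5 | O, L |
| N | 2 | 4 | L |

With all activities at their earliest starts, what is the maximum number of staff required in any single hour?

14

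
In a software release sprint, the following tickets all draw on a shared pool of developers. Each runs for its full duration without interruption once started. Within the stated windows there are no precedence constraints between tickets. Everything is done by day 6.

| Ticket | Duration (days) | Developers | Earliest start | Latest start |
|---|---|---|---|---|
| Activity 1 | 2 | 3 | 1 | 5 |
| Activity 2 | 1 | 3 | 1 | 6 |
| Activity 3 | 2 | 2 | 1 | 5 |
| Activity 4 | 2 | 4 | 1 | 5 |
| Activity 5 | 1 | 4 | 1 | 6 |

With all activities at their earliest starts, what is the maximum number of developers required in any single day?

16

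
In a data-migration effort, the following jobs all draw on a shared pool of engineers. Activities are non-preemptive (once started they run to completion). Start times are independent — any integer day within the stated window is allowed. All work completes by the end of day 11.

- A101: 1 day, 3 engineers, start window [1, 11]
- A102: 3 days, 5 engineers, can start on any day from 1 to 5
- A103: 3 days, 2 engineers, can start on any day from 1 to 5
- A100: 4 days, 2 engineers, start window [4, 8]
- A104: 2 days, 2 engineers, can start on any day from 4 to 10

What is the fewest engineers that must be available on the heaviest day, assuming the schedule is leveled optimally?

5

Early-start (A101@1, A102@1, A103@1, A100@4, A104@4) gives peak 10: d1:10  d2:7  d3:7  d4:4  d5:4  d6:2  d7:2  d8:0  d9:0  d10:0  d11:0.
Shift A102→2, A103→5, A100→5, A104→8.
Schedule A101@1, A102@2, A103@5, A100@5, A104@8: d1:3  d2:5  d3:5  d4:5  d5:4  d6:4  d7:4  d8:4  d9:2  d10:0  d11:0 — peak 5.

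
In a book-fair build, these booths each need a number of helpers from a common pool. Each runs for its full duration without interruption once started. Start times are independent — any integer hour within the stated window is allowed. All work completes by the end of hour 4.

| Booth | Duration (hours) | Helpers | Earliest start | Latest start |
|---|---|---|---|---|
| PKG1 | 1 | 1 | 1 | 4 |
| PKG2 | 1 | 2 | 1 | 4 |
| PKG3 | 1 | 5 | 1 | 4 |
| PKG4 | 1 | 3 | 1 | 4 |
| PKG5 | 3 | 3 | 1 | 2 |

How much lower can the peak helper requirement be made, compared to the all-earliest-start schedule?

8

Early-start peak: h1:14  h2:3  h3:3  h4:0 ⇒ 14.
Leveled (PKG1@1, PKG2@1, PKG3@4, PKG4@2, PKG5@1): h1:6  h2:6  h3:3  h4:5 ⇒ 6.
Reduction 14 − 6 = 8.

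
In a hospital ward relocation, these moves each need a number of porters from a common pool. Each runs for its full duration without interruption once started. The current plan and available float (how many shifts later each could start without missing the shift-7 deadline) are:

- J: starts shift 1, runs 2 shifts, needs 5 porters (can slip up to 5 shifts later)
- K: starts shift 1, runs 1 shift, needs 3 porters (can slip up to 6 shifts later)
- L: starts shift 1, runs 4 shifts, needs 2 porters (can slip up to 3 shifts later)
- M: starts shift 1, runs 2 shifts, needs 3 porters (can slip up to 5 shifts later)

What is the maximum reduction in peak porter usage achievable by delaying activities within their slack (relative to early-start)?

8

Early-start peak: s1:13  s2:10  s3:2  s4:2  s5:0  s6:0  s7:0 ⇒ 13.
Leveled (J@1, K@3, L@3, M@4): s1:5  s2:5  s3:5  s4:5  s5:5  s6:2  s7:0 ⇒ 5.
Reduction 13 − 5 = 8.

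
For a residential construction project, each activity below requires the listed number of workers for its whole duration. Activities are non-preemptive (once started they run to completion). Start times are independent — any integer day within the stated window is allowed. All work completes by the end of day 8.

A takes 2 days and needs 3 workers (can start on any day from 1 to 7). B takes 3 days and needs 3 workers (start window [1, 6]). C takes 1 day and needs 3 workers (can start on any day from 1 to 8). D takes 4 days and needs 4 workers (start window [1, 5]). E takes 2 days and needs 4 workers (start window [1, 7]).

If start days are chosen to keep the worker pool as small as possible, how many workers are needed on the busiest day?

7

Early-start (A@1, B@1, C@1, D@1, E@1) gives peak 17: d1:17  d2:14  d3:7  d4:4  d5:0  d6:0  d7:0  d8:0.
Shift C→4, D→3, E→7.
Schedule A@1, B@1, C@4, D@3, E@7: d1:6  d2:6  d3:7  d4:7  d5:4  d6:4  d7:4  d8:4 — peak 7.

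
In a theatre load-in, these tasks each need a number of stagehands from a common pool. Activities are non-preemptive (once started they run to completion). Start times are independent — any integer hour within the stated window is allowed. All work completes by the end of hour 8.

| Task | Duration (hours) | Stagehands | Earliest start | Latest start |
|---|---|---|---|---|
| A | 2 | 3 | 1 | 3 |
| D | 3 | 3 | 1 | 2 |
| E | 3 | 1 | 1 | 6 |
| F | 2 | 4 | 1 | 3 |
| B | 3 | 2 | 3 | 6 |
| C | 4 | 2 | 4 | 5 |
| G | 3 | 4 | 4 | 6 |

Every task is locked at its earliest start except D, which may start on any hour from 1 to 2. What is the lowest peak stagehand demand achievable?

11

D@1: h1:11  h2:11  h3:6  h4:8  h5:8  h6:6  h7:2  h8:0 → peak 11
D@2: h1:8  h2:11  h3:6  h4:11  h5:8  h6:6  h7:2  h8:0 → peak 11
Best is D@1, peak 11.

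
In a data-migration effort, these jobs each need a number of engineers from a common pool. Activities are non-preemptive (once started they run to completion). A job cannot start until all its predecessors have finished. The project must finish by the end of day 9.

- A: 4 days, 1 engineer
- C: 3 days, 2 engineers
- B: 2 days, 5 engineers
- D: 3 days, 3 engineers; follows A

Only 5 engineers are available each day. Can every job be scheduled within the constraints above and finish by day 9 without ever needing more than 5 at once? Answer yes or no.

Schedule A@1, C@1, B@5, D@7: d1:3  d2:3  d3:3  d4:1  d5:5  d6:5  d7:3  d8:3  d9:3 — peak 5 ≤ 5.

yes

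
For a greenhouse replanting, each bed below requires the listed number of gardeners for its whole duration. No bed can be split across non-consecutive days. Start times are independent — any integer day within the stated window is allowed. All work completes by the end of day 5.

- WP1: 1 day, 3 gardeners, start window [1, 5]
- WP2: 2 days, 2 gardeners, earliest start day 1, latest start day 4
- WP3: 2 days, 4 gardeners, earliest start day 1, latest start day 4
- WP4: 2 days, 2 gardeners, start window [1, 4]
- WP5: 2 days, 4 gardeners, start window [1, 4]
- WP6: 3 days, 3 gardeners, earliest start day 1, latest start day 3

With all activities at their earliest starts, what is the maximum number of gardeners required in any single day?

18

Early-start schedule: WP1@1, WP2@1, WP3@1, WP4@1, WP5@1, WP6@1.
Load per day: day 1: 18, day 2: 15, day 3: 3, day 4: 0, day 5: 0.
Peak is 18.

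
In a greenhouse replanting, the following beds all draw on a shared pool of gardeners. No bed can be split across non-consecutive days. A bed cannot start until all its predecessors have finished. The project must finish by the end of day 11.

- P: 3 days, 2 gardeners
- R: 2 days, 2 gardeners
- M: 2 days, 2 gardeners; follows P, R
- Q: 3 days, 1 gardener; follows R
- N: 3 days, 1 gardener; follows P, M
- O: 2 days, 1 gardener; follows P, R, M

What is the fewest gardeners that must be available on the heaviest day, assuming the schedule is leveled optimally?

3

Early-start (P@1, R@1, M@4, Q@3, N@6, O@6) gives peak 4: d1:4  d2:4  d3:3  d4:3  d5:3  d6:2  d7:2  d8:1  d9:0  d10:0  d11:0.
Shift R→4, M→6, Q→6, N→8, O→8.
Schedule P@1, R@4, M@6, Q@6, N@8, O@8: d1:2  d2:2  d3:2  d4:2  d5:2  d6:3  d7:3  d8:3  d9:2  d10:1  d11:0 — peak 3.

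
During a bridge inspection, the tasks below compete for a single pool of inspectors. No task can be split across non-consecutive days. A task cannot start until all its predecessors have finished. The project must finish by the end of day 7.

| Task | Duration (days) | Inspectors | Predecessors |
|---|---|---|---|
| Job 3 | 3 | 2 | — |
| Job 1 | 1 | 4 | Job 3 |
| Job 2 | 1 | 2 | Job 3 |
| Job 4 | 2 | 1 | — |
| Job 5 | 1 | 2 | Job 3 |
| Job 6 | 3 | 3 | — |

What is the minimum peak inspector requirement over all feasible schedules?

5

Early-start (Job 3@1, Job 1@4, Job 2@4, Job 4@1, Job 5@4, Job 6@1) gives peak 8: d1:6  d2:6  d3:5  d4:8  d5:0  d6:0  d7:0.
Shift Job 2→5, Job 5→6, Job 6→5.
Schedule Job 3@1, Job 1@4, Job 2@5, Job 4@1, Job 5@6, Job 6@5: d1:3  d2:3  d3:2  d4:4  d5:5  d6:5  d7:3 — peak 5.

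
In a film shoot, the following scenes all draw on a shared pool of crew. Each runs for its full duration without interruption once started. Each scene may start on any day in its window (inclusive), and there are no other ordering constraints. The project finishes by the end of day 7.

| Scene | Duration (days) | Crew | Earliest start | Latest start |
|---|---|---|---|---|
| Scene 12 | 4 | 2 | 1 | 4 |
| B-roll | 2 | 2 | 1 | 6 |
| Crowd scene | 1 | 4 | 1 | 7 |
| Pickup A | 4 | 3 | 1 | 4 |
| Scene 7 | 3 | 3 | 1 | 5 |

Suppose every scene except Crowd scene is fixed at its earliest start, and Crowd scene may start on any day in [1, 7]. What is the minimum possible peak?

10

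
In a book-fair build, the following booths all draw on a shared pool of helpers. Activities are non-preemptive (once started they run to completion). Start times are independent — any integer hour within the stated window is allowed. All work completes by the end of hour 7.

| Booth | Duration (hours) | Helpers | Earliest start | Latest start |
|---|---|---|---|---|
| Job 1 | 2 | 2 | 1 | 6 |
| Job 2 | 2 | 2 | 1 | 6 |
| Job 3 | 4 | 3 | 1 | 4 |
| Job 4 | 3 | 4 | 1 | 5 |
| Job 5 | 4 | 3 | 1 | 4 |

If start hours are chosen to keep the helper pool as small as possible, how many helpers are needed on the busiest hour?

7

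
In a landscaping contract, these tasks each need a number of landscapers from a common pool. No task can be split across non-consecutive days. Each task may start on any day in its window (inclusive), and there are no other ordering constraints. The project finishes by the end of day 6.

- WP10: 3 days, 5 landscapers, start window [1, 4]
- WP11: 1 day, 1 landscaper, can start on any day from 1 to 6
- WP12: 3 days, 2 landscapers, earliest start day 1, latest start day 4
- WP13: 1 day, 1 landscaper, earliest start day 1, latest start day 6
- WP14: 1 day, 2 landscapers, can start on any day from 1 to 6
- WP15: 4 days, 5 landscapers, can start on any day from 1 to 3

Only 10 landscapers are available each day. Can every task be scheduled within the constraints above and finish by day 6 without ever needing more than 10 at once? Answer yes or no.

Schedule WP10@1, WP11@1, WP12@4, WP13@1, WP14@1, WP15@2: d1:9  d2:10  d3:10  d4:7  d5:7  d6:2 — peak 10 ≤ 10.

yes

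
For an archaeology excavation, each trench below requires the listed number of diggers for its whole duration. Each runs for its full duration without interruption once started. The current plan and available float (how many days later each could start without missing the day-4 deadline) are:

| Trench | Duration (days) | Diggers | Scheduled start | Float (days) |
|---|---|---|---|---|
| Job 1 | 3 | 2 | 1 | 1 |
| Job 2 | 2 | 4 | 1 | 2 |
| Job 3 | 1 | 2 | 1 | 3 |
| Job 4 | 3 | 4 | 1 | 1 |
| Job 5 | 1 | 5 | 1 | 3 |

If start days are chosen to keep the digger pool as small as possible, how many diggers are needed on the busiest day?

Early-start (Job 1@1, Job 2@1, Job 3@1, Job 4@1, Job 5@1) gives peak 17: d1:17  d2:10  d3:6  d4:0.
Shift Job 4→2, Job 5→4.
Schedule Job 1@1, Job 2@1, Job 3@1, Job 4@2, Job 5@4: d1:8  d2:10  d3:6  d4:9 — peak 10.

10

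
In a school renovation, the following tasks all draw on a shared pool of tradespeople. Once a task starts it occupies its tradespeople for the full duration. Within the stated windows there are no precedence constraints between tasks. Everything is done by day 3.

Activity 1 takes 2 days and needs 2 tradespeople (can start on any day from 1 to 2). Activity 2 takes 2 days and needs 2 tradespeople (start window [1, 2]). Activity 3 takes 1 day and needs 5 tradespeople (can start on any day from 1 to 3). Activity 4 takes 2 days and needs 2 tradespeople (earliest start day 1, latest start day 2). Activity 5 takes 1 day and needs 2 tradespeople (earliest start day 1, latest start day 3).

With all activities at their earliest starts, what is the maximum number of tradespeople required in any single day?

13

Early-start schedule: Activity 1@1, Activity 2@1, Activity 3@1, Activity 4@1, Activity 5@1.
Load per day: day 1: 13, day 2: 6, day 3: 0.
Peak is 13.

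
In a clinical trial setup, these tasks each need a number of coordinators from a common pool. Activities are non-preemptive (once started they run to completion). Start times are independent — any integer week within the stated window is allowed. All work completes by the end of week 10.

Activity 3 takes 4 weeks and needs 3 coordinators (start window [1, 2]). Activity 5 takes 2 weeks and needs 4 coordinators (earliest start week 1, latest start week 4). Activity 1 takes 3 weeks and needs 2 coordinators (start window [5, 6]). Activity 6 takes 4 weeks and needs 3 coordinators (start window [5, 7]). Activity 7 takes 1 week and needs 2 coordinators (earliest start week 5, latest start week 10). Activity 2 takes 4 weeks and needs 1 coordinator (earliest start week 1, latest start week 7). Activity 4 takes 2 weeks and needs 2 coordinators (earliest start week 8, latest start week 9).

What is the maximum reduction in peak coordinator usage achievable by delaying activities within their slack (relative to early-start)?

Early-start peak: w1:8  w2:8  w3:4  w4:4  w5:7  w6:5  w7:5  w8:5  w9:2  w10:0 ⇒ 8.
Leveled (Activity 3@1, Activity 5@1, Activity 1@5, Activity 6@5, Activity 7@5, Activity 2@6, Activity 4@8): w1:7  w2:7  w3:3  w4:3  w5:7  w6:6  w7:6  w8:6  w9:3  w10:0 ⇒ 7.
Reduction 8 − 7 = 1.

1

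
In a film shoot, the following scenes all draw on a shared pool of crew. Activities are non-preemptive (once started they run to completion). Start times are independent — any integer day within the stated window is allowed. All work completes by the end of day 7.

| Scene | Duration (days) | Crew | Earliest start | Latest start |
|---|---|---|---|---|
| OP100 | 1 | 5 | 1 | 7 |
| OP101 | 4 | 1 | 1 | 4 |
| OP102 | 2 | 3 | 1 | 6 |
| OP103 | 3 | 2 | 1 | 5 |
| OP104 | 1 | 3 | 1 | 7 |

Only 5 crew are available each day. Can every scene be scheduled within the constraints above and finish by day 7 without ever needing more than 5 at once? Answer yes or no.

Schedule OP100@1, OP101@2, OP102@2, OP103@4, OP104@6: d1:5  d2:4  d3:4  d4:3  d5:3  d6:5  d7:0 — peak 5 ≤ 5.

yes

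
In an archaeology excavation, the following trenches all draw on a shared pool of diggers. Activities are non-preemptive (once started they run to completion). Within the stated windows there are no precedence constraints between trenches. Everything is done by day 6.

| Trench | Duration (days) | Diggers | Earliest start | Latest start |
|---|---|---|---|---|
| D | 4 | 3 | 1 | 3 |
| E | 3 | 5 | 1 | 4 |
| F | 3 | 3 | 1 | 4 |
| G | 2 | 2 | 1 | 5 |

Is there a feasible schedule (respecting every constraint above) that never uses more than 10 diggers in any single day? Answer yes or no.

Schedule D@1, E@1, F@4, G@4: d1:8  d2:8  d3:8  d4:8  d5:5  d6:3 — peak 8 ≤ 10.

yes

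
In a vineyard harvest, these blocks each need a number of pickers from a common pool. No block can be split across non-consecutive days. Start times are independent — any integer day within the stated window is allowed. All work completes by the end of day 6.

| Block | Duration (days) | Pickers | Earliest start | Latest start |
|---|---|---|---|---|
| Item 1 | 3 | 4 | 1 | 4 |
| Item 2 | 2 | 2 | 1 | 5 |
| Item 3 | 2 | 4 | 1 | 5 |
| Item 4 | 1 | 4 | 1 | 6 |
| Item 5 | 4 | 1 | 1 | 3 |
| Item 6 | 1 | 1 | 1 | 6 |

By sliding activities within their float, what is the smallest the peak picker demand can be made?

Early-start (Item 1@1, Item 2@1, Item 3@1, Item 4@1, Item 5@1, Item 6@1) gives peak 16: d1:16  d2:11  d3:5  d4:1  d5:0  d6:0.
Shift Item 3→4, Item 4→6, Item 5→3, Item 6→3.
Schedule Item 1@1, Item 2@1, Item 3@4, Item 4@6, Item 5@3, Item 6@3: d1:6  d2:6  d3:6  d4:5  d5:5  d6:5 — peak 6.
Total picker-days = 33 over 6 days ⇒ peak ≥ ⌈33/6⌉ = 6, so 6 is optimal.

6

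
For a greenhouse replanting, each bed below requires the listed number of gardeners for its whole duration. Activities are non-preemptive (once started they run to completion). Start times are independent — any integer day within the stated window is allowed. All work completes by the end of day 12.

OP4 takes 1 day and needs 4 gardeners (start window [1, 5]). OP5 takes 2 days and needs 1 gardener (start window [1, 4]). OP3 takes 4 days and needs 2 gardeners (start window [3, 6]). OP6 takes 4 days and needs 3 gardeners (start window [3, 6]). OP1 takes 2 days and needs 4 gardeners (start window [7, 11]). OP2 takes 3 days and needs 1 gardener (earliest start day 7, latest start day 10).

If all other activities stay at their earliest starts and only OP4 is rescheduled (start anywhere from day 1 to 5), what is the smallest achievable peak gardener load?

5

OP4@1: d1:5  d2:1  d3:5  d4:5  d5:5  d6:5  d7:5  d8:5  d9:1  d10:0  d11:0  d12:0 → peak 5
OP4@2: d1:1  d2:5  d3:5  d4:5  d5:5  d6:5  d7:5  d8:5  d9:1  d10:0  d11:0  d12:0 → peak 5
OP4@3: d1:1  d2:1  d3:9  d4:5  d5:5  d6:5  d7:5  d8:5  d9:1  d10:0  d11:0  d12:0 → peak 9
OP4@4: d1:1  d2:1  d3:5  d4:9  d5:5  d6:5  d7:5  d8:5  d9:1  d10:0  d11:0  d12:0 → peak 9
OP4@5: d1:1  d2:1  d3:5  d4:5  d5:9  d6:5  d7:5  d8:5  d9:1  d10:0  d11:0  d12:0 → peak 9
Best is OP4@1, peak 5.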